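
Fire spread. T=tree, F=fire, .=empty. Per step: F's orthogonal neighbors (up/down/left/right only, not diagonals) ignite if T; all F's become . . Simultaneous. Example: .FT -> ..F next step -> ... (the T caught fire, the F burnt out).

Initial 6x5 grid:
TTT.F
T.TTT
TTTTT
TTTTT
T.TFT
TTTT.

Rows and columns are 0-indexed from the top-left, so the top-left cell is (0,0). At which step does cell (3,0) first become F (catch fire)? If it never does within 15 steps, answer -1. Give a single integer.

Step 1: cell (3,0)='T' (+5 fires, +2 burnt)
Step 2: cell (3,0)='T' (+6 fires, +5 burnt)
Step 3: cell (3,0)='T' (+4 fires, +6 burnt)
Step 4: cell (3,0)='F' (+4 fires, +4 burnt)
  -> target ignites at step 4
Step 5: cell (3,0)='.' (+3 fires, +4 burnt)
Step 6: cell (3,0)='.' (+2 fires, +3 burnt)
Step 7: cell (3,0)='.' (+0 fires, +2 burnt)
  fire out at step 7

4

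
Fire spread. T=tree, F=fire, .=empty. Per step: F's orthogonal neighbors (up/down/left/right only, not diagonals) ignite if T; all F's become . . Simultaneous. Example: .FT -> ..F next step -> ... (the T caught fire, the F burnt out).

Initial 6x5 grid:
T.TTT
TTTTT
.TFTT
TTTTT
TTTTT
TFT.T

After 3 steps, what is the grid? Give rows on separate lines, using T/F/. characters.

Step 1: 7 trees catch fire, 2 burn out
  T.TTT
  TTFTT
  .F.FT
  TTFTT
  TFTTT
  F.F.T
Step 2: 8 trees catch fire, 7 burn out
  T.FTT
  TF.FT
  ....F
  TF.FT
  F.FTT
  ....T
Step 3: 6 trees catch fire, 8 burn out
  T..FT
  F...F
  .....
  F...F
  ...FT
  ....T

T..FT
F...F
.....
F...F
...FT
....T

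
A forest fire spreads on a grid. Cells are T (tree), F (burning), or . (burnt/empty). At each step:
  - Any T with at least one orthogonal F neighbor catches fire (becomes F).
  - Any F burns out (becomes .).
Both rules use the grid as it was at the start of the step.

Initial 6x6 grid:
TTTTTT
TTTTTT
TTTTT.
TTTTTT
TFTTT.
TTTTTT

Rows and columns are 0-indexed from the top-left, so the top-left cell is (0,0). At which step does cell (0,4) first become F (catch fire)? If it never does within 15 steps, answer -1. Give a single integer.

Step 1: cell (0,4)='T' (+4 fires, +1 burnt)
Step 2: cell (0,4)='T' (+6 fires, +4 burnt)
Step 3: cell (0,4)='T' (+6 fires, +6 burnt)
Step 4: cell (0,4)='T' (+6 fires, +6 burnt)
Step 5: cell (0,4)='T' (+6 fires, +6 burnt)
Step 6: cell (0,4)='T' (+2 fires, +6 burnt)
Step 7: cell (0,4)='F' (+2 fires, +2 burnt)
  -> target ignites at step 7
Step 8: cell (0,4)='.' (+1 fires, +2 burnt)
Step 9: cell (0,4)='.' (+0 fires, +1 burnt)
  fire out at step 9

7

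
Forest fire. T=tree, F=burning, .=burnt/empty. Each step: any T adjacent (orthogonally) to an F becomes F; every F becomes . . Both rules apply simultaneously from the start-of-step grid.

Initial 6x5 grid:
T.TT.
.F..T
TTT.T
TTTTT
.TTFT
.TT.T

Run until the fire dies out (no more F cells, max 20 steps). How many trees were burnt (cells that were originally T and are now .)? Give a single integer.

Step 1: +4 fires, +2 burnt (F count now 4)
Step 2: +8 fires, +4 burnt (F count now 8)
Step 3: +3 fires, +8 burnt (F count now 3)
Step 4: +1 fires, +3 burnt (F count now 1)
Step 5: +0 fires, +1 burnt (F count now 0)
Fire out after step 5
Initially T: 19, now '.': 27
Total burnt (originally-T cells now '.'): 16

Answer: 16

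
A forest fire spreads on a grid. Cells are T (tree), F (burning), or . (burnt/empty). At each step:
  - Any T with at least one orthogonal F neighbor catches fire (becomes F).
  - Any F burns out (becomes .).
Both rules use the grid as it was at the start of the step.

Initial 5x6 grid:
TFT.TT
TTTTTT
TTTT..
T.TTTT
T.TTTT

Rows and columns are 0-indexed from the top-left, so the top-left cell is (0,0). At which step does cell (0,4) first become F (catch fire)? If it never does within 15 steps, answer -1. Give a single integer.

Step 1: cell (0,4)='T' (+3 fires, +1 burnt)
Step 2: cell (0,4)='T' (+3 fires, +3 burnt)
Step 3: cell (0,4)='T' (+3 fires, +3 burnt)
Step 4: cell (0,4)='T' (+4 fires, +3 burnt)
Step 5: cell (0,4)='F' (+5 fires, +4 burnt)
  -> target ignites at step 5
Step 6: cell (0,4)='.' (+3 fires, +5 burnt)
Step 7: cell (0,4)='.' (+2 fires, +3 burnt)
Step 8: cell (0,4)='.' (+1 fires, +2 burnt)
Step 9: cell (0,4)='.' (+0 fires, +1 burnt)
  fire out at step 9

5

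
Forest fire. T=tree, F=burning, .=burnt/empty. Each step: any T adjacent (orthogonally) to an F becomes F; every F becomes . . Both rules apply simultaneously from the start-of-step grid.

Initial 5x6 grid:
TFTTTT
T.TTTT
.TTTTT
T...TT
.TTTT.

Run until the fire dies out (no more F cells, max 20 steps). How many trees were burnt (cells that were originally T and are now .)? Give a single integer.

Answer: 21

Derivation:
Step 1: +2 fires, +1 burnt (F count now 2)
Step 2: +3 fires, +2 burnt (F count now 3)
Step 3: +3 fires, +3 burnt (F count now 3)
Step 4: +4 fires, +3 burnt (F count now 4)
Step 5: +2 fires, +4 burnt (F count now 2)
Step 6: +2 fires, +2 burnt (F count now 2)
Step 7: +2 fires, +2 burnt (F count now 2)
Step 8: +1 fires, +2 burnt (F count now 1)
Step 9: +1 fires, +1 burnt (F count now 1)
Step 10: +1 fires, +1 burnt (F count now 1)
Step 11: +0 fires, +1 burnt (F count now 0)
Fire out after step 11
Initially T: 22, now '.': 29
Total burnt (originally-T cells now '.'): 21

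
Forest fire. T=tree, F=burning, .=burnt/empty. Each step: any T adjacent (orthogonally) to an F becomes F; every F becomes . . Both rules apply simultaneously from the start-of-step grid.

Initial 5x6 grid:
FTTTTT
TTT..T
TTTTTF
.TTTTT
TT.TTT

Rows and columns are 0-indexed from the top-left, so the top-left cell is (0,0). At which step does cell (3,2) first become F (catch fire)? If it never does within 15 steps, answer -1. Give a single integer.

Step 1: cell (3,2)='T' (+5 fires, +2 burnt)
Step 2: cell (3,2)='T' (+7 fires, +5 burnt)
Step 3: cell (3,2)='T' (+7 fires, +7 burnt)
Step 4: cell (3,2)='F' (+3 fires, +7 burnt)
  -> target ignites at step 4
Step 5: cell (3,2)='.' (+1 fires, +3 burnt)
Step 6: cell (3,2)='.' (+1 fires, +1 burnt)
Step 7: cell (3,2)='.' (+0 fires, +1 burnt)
  fire out at step 7

4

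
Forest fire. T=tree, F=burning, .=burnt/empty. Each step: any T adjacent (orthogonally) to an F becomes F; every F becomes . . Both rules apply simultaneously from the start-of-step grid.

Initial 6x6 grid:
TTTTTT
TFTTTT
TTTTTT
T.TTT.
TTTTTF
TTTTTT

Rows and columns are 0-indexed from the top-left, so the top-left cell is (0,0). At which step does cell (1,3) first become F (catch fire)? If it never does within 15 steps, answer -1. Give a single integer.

Step 1: cell (1,3)='T' (+6 fires, +2 burnt)
Step 2: cell (1,3)='F' (+8 fires, +6 burnt)
  -> target ignites at step 2
Step 3: cell (1,3)='.' (+9 fires, +8 burnt)
Step 4: cell (1,3)='.' (+6 fires, +9 burnt)
Step 5: cell (1,3)='.' (+3 fires, +6 burnt)
Step 6: cell (1,3)='.' (+0 fires, +3 burnt)
  fire out at step 6

2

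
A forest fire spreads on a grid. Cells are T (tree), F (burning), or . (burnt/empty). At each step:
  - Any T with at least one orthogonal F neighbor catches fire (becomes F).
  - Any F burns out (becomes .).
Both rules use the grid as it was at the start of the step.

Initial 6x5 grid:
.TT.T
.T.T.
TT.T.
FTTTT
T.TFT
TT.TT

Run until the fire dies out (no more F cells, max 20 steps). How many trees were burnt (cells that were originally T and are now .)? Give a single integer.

Answer: 18

Derivation:
Step 1: +7 fires, +2 burnt (F count now 7)
Step 2: +6 fires, +7 burnt (F count now 6)
Step 3: +3 fires, +6 burnt (F count now 3)
Step 4: +1 fires, +3 burnt (F count now 1)
Step 5: +1 fires, +1 burnt (F count now 1)
Step 6: +0 fires, +1 burnt (F count now 0)
Fire out after step 6
Initially T: 19, now '.': 29
Total burnt (originally-T cells now '.'): 18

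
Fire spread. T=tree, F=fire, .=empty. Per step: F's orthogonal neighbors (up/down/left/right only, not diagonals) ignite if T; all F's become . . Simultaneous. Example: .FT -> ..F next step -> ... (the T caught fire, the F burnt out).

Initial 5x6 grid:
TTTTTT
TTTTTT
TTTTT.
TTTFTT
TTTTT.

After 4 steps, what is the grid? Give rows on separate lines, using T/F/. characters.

Step 1: 4 trees catch fire, 1 burn out
  TTTTTT
  TTTTTT
  TTTFT.
  TTF.FT
  TTTFT.
Step 2: 7 trees catch fire, 4 burn out
  TTTTTT
  TTTFTT
  TTF.F.
  TF...F
  TTF.F.
Step 3: 6 trees catch fire, 7 burn out
  TTTFTT
  TTF.FT
  TF....
  F.....
  TF....
Step 4: 6 trees catch fire, 6 burn out
  TTF.FT
  TF...F
  F.....
  ......
  F.....

TTF.FT
TF...F
F.....
......
F.....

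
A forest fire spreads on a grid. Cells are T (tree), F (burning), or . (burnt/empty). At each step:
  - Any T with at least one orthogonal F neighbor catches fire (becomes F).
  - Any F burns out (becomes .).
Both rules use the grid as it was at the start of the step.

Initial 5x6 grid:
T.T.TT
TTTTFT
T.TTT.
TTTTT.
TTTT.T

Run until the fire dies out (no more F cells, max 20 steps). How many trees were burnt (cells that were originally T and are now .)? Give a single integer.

Answer: 22

Derivation:
Step 1: +4 fires, +1 burnt (F count now 4)
Step 2: +4 fires, +4 burnt (F count now 4)
Step 3: +4 fires, +4 burnt (F count now 4)
Step 4: +3 fires, +4 burnt (F count now 3)
Step 5: +4 fires, +3 burnt (F count now 4)
Step 6: +2 fires, +4 burnt (F count now 2)
Step 7: +1 fires, +2 burnt (F count now 1)
Step 8: +0 fires, +1 burnt (F count now 0)
Fire out after step 8
Initially T: 23, now '.': 29
Total burnt (originally-T cells now '.'): 22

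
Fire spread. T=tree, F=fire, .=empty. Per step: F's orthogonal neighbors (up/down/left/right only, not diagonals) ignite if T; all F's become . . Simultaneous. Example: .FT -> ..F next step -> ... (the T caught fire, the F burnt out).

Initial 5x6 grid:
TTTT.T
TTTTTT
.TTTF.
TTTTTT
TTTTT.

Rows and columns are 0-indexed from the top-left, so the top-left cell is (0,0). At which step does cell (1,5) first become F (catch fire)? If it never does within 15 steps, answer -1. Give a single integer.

Step 1: cell (1,5)='T' (+3 fires, +1 burnt)
Step 2: cell (1,5)='F' (+6 fires, +3 burnt)
  -> target ignites at step 2
Step 3: cell (1,5)='.' (+6 fires, +6 burnt)
Step 4: cell (1,5)='.' (+4 fires, +6 burnt)
Step 5: cell (1,5)='.' (+4 fires, +4 burnt)
Step 6: cell (1,5)='.' (+2 fires, +4 burnt)
Step 7: cell (1,5)='.' (+0 fires, +2 burnt)
  fire out at step 7

2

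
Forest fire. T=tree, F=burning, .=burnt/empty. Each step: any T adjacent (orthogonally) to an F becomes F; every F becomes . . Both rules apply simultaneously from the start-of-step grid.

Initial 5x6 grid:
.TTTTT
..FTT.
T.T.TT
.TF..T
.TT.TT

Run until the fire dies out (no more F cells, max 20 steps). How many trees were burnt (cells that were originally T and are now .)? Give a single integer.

Step 1: +5 fires, +2 burnt (F count now 5)
Step 2: +4 fires, +5 burnt (F count now 4)
Step 3: +2 fires, +4 burnt (F count now 2)
Step 4: +2 fires, +2 burnt (F count now 2)
Step 5: +1 fires, +2 burnt (F count now 1)
Step 6: +1 fires, +1 burnt (F count now 1)
Step 7: +1 fires, +1 burnt (F count now 1)
Step 8: +0 fires, +1 burnt (F count now 0)
Fire out after step 8
Initially T: 17, now '.': 29
Total burnt (originally-T cells now '.'): 16

Answer: 16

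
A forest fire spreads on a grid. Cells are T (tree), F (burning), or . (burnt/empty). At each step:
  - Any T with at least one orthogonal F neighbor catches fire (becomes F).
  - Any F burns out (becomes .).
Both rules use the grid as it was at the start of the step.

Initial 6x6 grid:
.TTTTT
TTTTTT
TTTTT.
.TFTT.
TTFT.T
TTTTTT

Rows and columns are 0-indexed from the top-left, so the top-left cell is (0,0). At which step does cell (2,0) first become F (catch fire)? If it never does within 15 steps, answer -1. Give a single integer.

Step 1: cell (2,0)='T' (+6 fires, +2 burnt)
Step 2: cell (2,0)='T' (+7 fires, +6 burnt)
Step 3: cell (2,0)='F' (+7 fires, +7 burnt)
  -> target ignites at step 3
Step 4: cell (2,0)='.' (+5 fires, +7 burnt)
Step 5: cell (2,0)='.' (+3 fires, +5 burnt)
Step 6: cell (2,0)='.' (+1 fires, +3 burnt)
Step 7: cell (2,0)='.' (+0 fires, +1 burnt)
  fire out at step 7

3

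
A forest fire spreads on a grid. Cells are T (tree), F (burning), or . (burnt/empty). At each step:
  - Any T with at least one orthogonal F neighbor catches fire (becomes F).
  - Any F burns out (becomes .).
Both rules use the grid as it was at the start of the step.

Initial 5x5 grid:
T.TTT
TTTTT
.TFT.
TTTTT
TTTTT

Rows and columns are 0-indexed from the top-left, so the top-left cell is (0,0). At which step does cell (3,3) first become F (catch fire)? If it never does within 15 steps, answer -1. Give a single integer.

Step 1: cell (3,3)='T' (+4 fires, +1 burnt)
Step 2: cell (3,3)='F' (+6 fires, +4 burnt)
  -> target ignites at step 2
Step 3: cell (3,3)='.' (+7 fires, +6 burnt)
Step 4: cell (3,3)='.' (+4 fires, +7 burnt)
Step 5: cell (3,3)='.' (+0 fires, +4 burnt)
  fire out at step 5

2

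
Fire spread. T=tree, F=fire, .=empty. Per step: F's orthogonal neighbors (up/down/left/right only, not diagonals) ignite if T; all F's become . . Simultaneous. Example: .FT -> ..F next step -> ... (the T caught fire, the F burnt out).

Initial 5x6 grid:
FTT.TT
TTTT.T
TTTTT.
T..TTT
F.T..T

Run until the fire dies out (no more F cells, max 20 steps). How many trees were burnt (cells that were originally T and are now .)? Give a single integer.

Step 1: +3 fires, +2 burnt (F count now 3)
Step 2: +3 fires, +3 burnt (F count now 3)
Step 3: +2 fires, +3 burnt (F count now 2)
Step 4: +2 fires, +2 burnt (F count now 2)
Step 5: +1 fires, +2 burnt (F count now 1)
Step 6: +2 fires, +1 burnt (F count now 2)
Step 7: +1 fires, +2 burnt (F count now 1)
Step 8: +1 fires, +1 burnt (F count now 1)
Step 9: +1 fires, +1 burnt (F count now 1)
Step 10: +0 fires, +1 burnt (F count now 0)
Fire out after step 10
Initially T: 20, now '.': 26
Total burnt (originally-T cells now '.'): 16

Answer: 16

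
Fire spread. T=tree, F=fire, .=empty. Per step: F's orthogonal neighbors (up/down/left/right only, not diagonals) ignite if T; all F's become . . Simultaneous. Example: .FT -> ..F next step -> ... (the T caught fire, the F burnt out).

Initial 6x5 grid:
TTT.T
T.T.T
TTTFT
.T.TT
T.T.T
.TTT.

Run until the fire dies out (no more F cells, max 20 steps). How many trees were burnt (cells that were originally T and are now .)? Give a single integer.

Answer: 15

Derivation:
Step 1: +3 fires, +1 burnt (F count now 3)
Step 2: +4 fires, +3 burnt (F count now 4)
Step 3: +5 fires, +4 burnt (F count now 5)
Step 4: +2 fires, +5 burnt (F count now 2)
Step 5: +1 fires, +2 burnt (F count now 1)
Step 6: +0 fires, +1 burnt (F count now 0)
Fire out after step 6
Initially T: 20, now '.': 25
Total burnt (originally-T cells now '.'): 15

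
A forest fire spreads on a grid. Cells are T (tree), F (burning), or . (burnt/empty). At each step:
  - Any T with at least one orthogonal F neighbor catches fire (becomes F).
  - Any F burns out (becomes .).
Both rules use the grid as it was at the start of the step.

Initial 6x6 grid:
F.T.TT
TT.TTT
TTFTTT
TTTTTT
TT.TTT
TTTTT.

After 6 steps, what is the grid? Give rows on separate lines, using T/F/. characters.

Step 1: 4 trees catch fire, 2 burn out
  ..T.TT
  FT.TTT
  TF.FTT
  TTFTTT
  TT.TTT
  TTTTT.
Step 2: 6 trees catch fire, 4 burn out
  ..T.TT
  .F.FTT
  F...FT
  TF.FTT
  TT.TTT
  TTTTT.
Step 3: 6 trees catch fire, 6 burn out
  ..T.TT
  ....FT
  .....F
  F...FT
  TF.FTT
  TTTTT.
Step 4: 7 trees catch fire, 6 burn out
  ..T.FT
  .....F
  ......
  .....F
  F...FT
  TFTFT.
Step 5: 5 trees catch fire, 7 burn out
  ..T..F
  ......
  ......
  ......
  .....F
  F.F.F.
Step 6: 0 trees catch fire, 5 burn out
  ..T...
  ......
  ......
  ......
  ......
  ......

..T...
......
......
......
......
......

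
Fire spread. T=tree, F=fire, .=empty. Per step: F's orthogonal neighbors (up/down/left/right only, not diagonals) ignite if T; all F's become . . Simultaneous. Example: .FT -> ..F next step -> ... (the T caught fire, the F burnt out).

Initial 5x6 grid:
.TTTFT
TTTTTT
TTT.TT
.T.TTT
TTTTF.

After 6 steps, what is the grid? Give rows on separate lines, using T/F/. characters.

Step 1: 5 trees catch fire, 2 burn out
  .TTF.F
  TTTTFT
  TTT.TT
  .T.TFT
  TTTF..
Step 2: 7 trees catch fire, 5 burn out
  .TF...
  TTTF.F
  TTT.FT
  .T.F.F
  TTF...
Step 3: 4 trees catch fire, 7 burn out
  .F....
  TTF...
  TTT..F
  .T....
  TF....
Step 4: 4 trees catch fire, 4 burn out
  ......
  TF....
  TTF...
  .F....
  F.....
Step 5: 2 trees catch fire, 4 burn out
  ......
  F.....
  TF....
  ......
  ......
Step 6: 1 trees catch fire, 2 burn out
  ......
  ......
  F.....
  ......
  ......

......
......
F.....
......
......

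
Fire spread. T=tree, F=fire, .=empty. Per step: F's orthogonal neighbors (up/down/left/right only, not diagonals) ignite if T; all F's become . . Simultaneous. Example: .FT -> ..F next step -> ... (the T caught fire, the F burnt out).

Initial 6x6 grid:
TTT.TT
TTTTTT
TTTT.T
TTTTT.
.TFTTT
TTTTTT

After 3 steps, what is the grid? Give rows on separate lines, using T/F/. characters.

Step 1: 4 trees catch fire, 1 burn out
  TTT.TT
  TTTTTT
  TTTT.T
  TTFTT.
  .F.FTT
  TTFTTT
Step 2: 6 trees catch fire, 4 burn out
  TTT.TT
  TTTTTT
  TTFT.T
  TF.FT.
  ....FT
  TF.FTT
Step 3: 8 trees catch fire, 6 burn out
  TTT.TT
  TTFTTT
  TF.F.T
  F...F.
  .....F
  F...FT

TTT.TT
TTFTTT
TF.F.T
F...F.
.....F
F...FT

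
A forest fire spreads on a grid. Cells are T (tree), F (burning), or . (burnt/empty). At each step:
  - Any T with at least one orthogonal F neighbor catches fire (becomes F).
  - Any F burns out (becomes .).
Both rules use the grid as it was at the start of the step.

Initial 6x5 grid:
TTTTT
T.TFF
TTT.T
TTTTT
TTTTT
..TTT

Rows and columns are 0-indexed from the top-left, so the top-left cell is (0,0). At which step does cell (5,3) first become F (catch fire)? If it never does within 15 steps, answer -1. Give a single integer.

Step 1: cell (5,3)='T' (+4 fires, +2 burnt)
Step 2: cell (5,3)='T' (+3 fires, +4 burnt)
Step 3: cell (5,3)='T' (+5 fires, +3 burnt)
Step 4: cell (5,3)='T' (+6 fires, +5 burnt)
Step 5: cell (5,3)='F' (+5 fires, +6 burnt)
  -> target ignites at step 5
Step 6: cell (5,3)='.' (+1 fires, +5 burnt)
Step 7: cell (5,3)='.' (+0 fires, +1 burnt)
  fire out at step 7

5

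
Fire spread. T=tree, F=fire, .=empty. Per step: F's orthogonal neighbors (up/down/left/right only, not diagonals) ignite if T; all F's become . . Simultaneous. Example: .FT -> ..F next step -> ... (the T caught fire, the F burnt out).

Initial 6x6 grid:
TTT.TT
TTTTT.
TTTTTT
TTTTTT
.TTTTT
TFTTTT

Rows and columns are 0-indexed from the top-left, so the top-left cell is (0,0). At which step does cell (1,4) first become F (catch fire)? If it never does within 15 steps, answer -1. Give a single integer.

Step 1: cell (1,4)='T' (+3 fires, +1 burnt)
Step 2: cell (1,4)='T' (+3 fires, +3 burnt)
Step 3: cell (1,4)='T' (+5 fires, +3 burnt)
Step 4: cell (1,4)='T' (+6 fires, +5 burnt)
Step 5: cell (1,4)='T' (+6 fires, +6 burnt)
Step 6: cell (1,4)='T' (+5 fires, +6 burnt)
Step 7: cell (1,4)='F' (+2 fires, +5 burnt)
  -> target ignites at step 7
Step 8: cell (1,4)='.' (+1 fires, +2 burnt)
Step 9: cell (1,4)='.' (+1 fires, +1 burnt)
Step 10: cell (1,4)='.' (+0 fires, +1 burnt)
  fire out at step 10

7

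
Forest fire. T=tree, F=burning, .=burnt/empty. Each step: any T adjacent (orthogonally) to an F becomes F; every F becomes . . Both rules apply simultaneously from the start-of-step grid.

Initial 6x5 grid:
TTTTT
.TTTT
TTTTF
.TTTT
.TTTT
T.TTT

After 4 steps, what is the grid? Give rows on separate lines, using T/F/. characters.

Step 1: 3 trees catch fire, 1 burn out
  TTTTT
  .TTTF
  TTTF.
  .TTTF
  .TTTT
  T.TTT
Step 2: 5 trees catch fire, 3 burn out
  TTTTF
  .TTF.
  TTF..
  .TTF.
  .TTTF
  T.TTT
Step 3: 6 trees catch fire, 5 burn out
  TTTF.
  .TF..
  TF...
  .TF..
  .TTF.
  T.TTF
Step 4: 6 trees catch fire, 6 burn out
  TTF..
  .F...
  F....
  .F...
  .TF..
  T.TF.

TTF..
.F...
F....
.F...
.TF..
T.TF.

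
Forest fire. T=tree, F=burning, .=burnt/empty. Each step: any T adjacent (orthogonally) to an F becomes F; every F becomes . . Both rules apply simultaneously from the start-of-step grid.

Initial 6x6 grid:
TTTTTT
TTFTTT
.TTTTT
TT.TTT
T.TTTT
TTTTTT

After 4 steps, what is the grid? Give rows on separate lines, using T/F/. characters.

Step 1: 4 trees catch fire, 1 burn out
  TTFTTT
  TF.FTT
  .TFTTT
  TT.TTT
  T.TTTT
  TTTTTT
Step 2: 6 trees catch fire, 4 burn out
  TF.FTT
  F...FT
  .F.FTT
  TT.TTT
  T.TTTT
  TTTTTT
Step 3: 6 trees catch fire, 6 burn out
  F...FT
  .....F
  ....FT
  TF.FTT
  T.TTTT
  TTTTTT
Step 4: 5 trees catch fire, 6 burn out
  .....F
  ......
  .....F
  F...FT
  T.TFTT
  TTTTTT

.....F
......
.....F
F...FT
T.TFTT
TTTTTT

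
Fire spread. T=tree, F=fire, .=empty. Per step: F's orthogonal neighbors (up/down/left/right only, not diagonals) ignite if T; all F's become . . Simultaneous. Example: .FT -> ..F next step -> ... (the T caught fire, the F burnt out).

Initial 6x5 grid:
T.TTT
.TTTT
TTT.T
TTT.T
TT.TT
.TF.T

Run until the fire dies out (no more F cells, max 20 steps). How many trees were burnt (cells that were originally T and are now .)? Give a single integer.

Step 1: +1 fires, +1 burnt (F count now 1)
Step 2: +1 fires, +1 burnt (F count now 1)
Step 3: +2 fires, +1 burnt (F count now 2)
Step 4: +3 fires, +2 burnt (F count now 3)
Step 5: +3 fires, +3 burnt (F count now 3)
Step 6: +1 fires, +3 burnt (F count now 1)
Step 7: +2 fires, +1 burnt (F count now 2)
Step 8: +2 fires, +2 burnt (F count now 2)
Step 9: +2 fires, +2 burnt (F count now 2)
Step 10: +1 fires, +2 burnt (F count now 1)
Step 11: +1 fires, +1 burnt (F count now 1)
Step 12: +2 fires, +1 burnt (F count now 2)
Step 13: +0 fires, +2 burnt (F count now 0)
Fire out after step 13
Initially T: 22, now '.': 29
Total burnt (originally-T cells now '.'): 21

Answer: 21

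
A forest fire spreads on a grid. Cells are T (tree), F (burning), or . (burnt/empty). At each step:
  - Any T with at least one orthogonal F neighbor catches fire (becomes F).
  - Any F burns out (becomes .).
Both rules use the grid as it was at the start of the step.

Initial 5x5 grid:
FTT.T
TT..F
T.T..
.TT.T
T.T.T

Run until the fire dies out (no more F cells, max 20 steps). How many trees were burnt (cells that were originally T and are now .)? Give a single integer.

Step 1: +3 fires, +2 burnt (F count now 3)
Step 2: +3 fires, +3 burnt (F count now 3)
Step 3: +0 fires, +3 burnt (F count now 0)
Fire out after step 3
Initially T: 13, now '.': 18
Total burnt (originally-T cells now '.'): 6

Answer: 6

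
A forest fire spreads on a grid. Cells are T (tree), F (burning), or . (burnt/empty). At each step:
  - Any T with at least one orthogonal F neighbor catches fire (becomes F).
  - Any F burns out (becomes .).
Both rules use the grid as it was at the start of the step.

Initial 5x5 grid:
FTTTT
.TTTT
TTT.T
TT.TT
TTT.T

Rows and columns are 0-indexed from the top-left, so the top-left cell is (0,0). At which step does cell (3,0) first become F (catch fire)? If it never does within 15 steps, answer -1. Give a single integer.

Step 1: cell (3,0)='T' (+1 fires, +1 burnt)
Step 2: cell (3,0)='T' (+2 fires, +1 burnt)
Step 3: cell (3,0)='T' (+3 fires, +2 burnt)
Step 4: cell (3,0)='T' (+5 fires, +3 burnt)
Step 5: cell (3,0)='F' (+3 fires, +5 burnt)
  -> target ignites at step 5
Step 6: cell (3,0)='.' (+3 fires, +3 burnt)
Step 7: cell (3,0)='.' (+1 fires, +3 burnt)
Step 8: cell (3,0)='.' (+2 fires, +1 burnt)
Step 9: cell (3,0)='.' (+0 fires, +2 burnt)
  fire out at step 9

5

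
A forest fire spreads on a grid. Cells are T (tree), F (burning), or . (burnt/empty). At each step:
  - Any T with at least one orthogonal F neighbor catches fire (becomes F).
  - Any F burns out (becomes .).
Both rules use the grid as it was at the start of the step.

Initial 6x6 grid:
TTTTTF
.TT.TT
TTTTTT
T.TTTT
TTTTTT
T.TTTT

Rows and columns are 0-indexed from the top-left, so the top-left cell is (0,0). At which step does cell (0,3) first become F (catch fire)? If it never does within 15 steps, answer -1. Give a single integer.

Step 1: cell (0,3)='T' (+2 fires, +1 burnt)
Step 2: cell (0,3)='F' (+3 fires, +2 burnt)
  -> target ignites at step 2
Step 3: cell (0,3)='.' (+3 fires, +3 burnt)
Step 4: cell (0,3)='.' (+5 fires, +3 burnt)
Step 5: cell (0,3)='.' (+6 fires, +5 burnt)
Step 6: cell (0,3)='.' (+4 fires, +6 burnt)
Step 7: cell (0,3)='.' (+3 fires, +4 burnt)
Step 8: cell (0,3)='.' (+3 fires, +3 burnt)
Step 9: cell (0,3)='.' (+1 fires, +3 burnt)
Step 10: cell (0,3)='.' (+1 fires, +1 burnt)
Step 11: cell (0,3)='.' (+0 fires, +1 burnt)
  fire out at step 11

2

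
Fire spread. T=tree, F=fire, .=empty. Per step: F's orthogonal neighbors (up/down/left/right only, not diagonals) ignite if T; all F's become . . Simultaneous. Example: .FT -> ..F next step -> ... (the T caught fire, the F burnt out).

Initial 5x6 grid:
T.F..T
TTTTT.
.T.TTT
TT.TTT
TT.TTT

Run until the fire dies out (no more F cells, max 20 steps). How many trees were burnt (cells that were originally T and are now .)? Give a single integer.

Step 1: +1 fires, +1 burnt (F count now 1)
Step 2: +2 fires, +1 burnt (F count now 2)
Step 3: +4 fires, +2 burnt (F count now 4)
Step 4: +4 fires, +4 burnt (F count now 4)
Step 5: +5 fires, +4 burnt (F count now 5)
Step 6: +3 fires, +5 burnt (F count now 3)
Step 7: +1 fires, +3 burnt (F count now 1)
Step 8: +0 fires, +1 burnt (F count now 0)
Fire out after step 8
Initially T: 21, now '.': 29
Total burnt (originally-T cells now '.'): 20

Answer: 20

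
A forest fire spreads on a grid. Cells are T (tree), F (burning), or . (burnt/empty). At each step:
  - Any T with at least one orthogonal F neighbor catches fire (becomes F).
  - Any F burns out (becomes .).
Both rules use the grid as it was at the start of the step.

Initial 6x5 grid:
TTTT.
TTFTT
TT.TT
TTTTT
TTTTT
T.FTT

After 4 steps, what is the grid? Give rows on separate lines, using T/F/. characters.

Step 1: 5 trees catch fire, 2 burn out
  TTFT.
  TF.FT
  TT.TT
  TTTTT
  TTFTT
  T..FT
Step 2: 10 trees catch fire, 5 burn out
  TF.F.
  F...F
  TF.FT
  TTFTT
  TF.FT
  T...F
Step 3: 7 trees catch fire, 10 burn out
  F....
  .....
  F...F
  TF.FT
  F...F
  T....
Step 4: 3 trees catch fire, 7 burn out
  .....
  .....
  .....
  F...F
  .....
  F....

.....
.....
.....
F...F
.....
F....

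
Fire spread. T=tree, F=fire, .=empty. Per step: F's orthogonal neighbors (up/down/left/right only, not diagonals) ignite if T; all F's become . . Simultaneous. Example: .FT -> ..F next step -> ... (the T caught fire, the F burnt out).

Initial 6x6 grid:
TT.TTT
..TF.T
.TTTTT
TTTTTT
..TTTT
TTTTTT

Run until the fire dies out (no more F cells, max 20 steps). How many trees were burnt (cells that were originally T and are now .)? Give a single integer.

Answer: 26

Derivation:
Step 1: +3 fires, +1 burnt (F count now 3)
Step 2: +4 fires, +3 burnt (F count now 4)
Step 3: +6 fires, +4 burnt (F count now 6)
Step 4: +6 fires, +6 burnt (F count now 6)
Step 5: +4 fires, +6 burnt (F count now 4)
Step 6: +2 fires, +4 burnt (F count now 2)
Step 7: +1 fires, +2 burnt (F count now 1)
Step 8: +0 fires, +1 burnt (F count now 0)
Fire out after step 8
Initially T: 28, now '.': 34
Total burnt (originally-T cells now '.'): 26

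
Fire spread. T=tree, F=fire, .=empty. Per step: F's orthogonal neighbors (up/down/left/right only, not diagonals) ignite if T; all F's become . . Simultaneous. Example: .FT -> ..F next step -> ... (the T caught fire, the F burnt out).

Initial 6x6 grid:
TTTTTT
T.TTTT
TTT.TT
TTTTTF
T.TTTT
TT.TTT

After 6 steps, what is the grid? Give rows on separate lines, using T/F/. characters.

Step 1: 3 trees catch fire, 1 burn out
  TTTTTT
  T.TTTT
  TTT.TF
  TTTTF.
  T.TTTF
  TT.TTT
Step 2: 5 trees catch fire, 3 burn out
  TTTTTT
  T.TTTF
  TTT.F.
  TTTF..
  T.TTF.
  TT.TTF
Step 3: 5 trees catch fire, 5 burn out
  TTTTTF
  T.TTF.
  TTT...
  TTF...
  T.TF..
  TT.TF.
Step 4: 6 trees catch fire, 5 burn out
  TTTTF.
  T.TF..
  TTF...
  TF....
  T.F...
  TT.F..
Step 5: 4 trees catch fire, 6 burn out
  TTTF..
  T.F...
  TF....
  F.....
  T.....
  TT....
Step 6: 3 trees catch fire, 4 burn out
  TTF...
  T.....
  F.....
  ......
  F.....
  TT....

TTF...
T.....
F.....
......
F.....
TT....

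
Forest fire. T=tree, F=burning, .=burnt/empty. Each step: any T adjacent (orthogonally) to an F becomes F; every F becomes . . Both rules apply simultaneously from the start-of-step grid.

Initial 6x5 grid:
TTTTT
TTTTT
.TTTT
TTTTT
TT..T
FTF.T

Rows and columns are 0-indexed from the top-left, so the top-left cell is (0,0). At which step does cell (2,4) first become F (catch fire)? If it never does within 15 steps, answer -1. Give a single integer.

Step 1: cell (2,4)='T' (+2 fires, +2 burnt)
Step 2: cell (2,4)='T' (+2 fires, +2 burnt)
Step 3: cell (2,4)='T' (+1 fires, +2 burnt)
Step 4: cell (2,4)='T' (+2 fires, +1 burnt)
Step 5: cell (2,4)='T' (+3 fires, +2 burnt)
Step 6: cell (2,4)='T' (+5 fires, +3 burnt)
Step 7: cell (2,4)='F' (+5 fires, +5 burnt)
  -> target ignites at step 7
Step 8: cell (2,4)='.' (+3 fires, +5 burnt)
Step 9: cell (2,4)='.' (+1 fires, +3 burnt)
Step 10: cell (2,4)='.' (+0 fires, +1 burnt)
  fire out at step 10

7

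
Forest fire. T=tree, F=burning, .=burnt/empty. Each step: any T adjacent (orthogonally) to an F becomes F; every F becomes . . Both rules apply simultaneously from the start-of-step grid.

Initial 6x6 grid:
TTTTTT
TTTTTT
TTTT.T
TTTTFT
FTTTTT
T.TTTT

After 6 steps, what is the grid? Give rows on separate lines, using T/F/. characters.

Step 1: 6 trees catch fire, 2 burn out
  TTTTTT
  TTTTTT
  TTTT.T
  FTTF.F
  .FTTFT
  F.TTTT
Step 2: 9 trees catch fire, 6 burn out
  TTTTTT
  TTTTTT
  FTTF.F
  .FF...
  ..FF.F
  ..TTFT
Step 3: 8 trees catch fire, 9 burn out
  TTTTTT
  FTTFTF
  .FF...
  ......
  ......
  ..FF.F
Step 4: 6 trees catch fire, 8 burn out
  FTTFTF
  .FF.F.
  ......
  ......
  ......
  ......
Step 5: 3 trees catch fire, 6 burn out
  .FF.F.
  ......
  ......
  ......
  ......
  ......
Step 6: 0 trees catch fire, 3 burn out
  ......
  ......
  ......
  ......
  ......
  ......

......
......
......
......
......
......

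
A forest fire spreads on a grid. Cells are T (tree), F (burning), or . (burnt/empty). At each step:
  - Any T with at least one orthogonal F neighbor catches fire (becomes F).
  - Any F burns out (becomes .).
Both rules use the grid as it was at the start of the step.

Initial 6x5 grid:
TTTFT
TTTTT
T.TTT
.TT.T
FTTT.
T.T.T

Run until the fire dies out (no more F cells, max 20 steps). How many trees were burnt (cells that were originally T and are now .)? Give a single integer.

Answer: 21

Derivation:
Step 1: +5 fires, +2 burnt (F count now 5)
Step 2: +6 fires, +5 burnt (F count now 6)
Step 3: +7 fires, +6 burnt (F count now 7)
Step 4: +2 fires, +7 burnt (F count now 2)
Step 5: +1 fires, +2 burnt (F count now 1)
Step 6: +0 fires, +1 burnt (F count now 0)
Fire out after step 6
Initially T: 22, now '.': 29
Total burnt (originally-T cells now '.'): 21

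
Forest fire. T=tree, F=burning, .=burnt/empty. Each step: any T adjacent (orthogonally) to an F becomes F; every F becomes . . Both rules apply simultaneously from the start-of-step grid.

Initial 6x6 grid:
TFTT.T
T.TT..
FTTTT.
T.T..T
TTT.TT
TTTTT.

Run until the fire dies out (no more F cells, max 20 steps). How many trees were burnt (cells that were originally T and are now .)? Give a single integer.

Step 1: +5 fires, +2 burnt (F count now 5)
Step 2: +4 fires, +5 burnt (F count now 4)
Step 3: +5 fires, +4 burnt (F count now 5)
Step 4: +3 fires, +5 burnt (F count now 3)
Step 5: +1 fires, +3 burnt (F count now 1)
Step 6: +1 fires, +1 burnt (F count now 1)
Step 7: +1 fires, +1 burnt (F count now 1)
Step 8: +1 fires, +1 burnt (F count now 1)
Step 9: +1 fires, +1 burnt (F count now 1)
Step 10: +1 fires, +1 burnt (F count now 1)
Step 11: +0 fires, +1 burnt (F count now 0)
Fire out after step 11
Initially T: 24, now '.': 35
Total burnt (originally-T cells now '.'): 23

Answer: 23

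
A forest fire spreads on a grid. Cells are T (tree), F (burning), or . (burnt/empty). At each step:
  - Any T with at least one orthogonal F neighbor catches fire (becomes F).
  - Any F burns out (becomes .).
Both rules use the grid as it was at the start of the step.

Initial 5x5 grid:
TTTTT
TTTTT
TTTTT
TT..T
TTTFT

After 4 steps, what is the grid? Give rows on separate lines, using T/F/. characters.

Step 1: 2 trees catch fire, 1 burn out
  TTTTT
  TTTTT
  TTTTT
  TT..T
  TTF.F
Step 2: 2 trees catch fire, 2 burn out
  TTTTT
  TTTTT
  TTTTT
  TT..F
  TF...
Step 3: 3 trees catch fire, 2 burn out
  TTTTT
  TTTTT
  TTTTF
  TF...
  F....
Step 4: 4 trees catch fire, 3 burn out
  TTTTT
  TTTTF
  TFTF.
  F....
  .....

TTTTT
TTTTF
TFTF.
F....
.....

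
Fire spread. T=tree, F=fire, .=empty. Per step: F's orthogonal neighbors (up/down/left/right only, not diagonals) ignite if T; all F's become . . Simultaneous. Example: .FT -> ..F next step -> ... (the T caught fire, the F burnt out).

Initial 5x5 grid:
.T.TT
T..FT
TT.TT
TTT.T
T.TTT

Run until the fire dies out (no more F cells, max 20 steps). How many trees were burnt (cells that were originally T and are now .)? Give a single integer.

Step 1: +3 fires, +1 burnt (F count now 3)
Step 2: +2 fires, +3 burnt (F count now 2)
Step 3: +1 fires, +2 burnt (F count now 1)
Step 4: +1 fires, +1 burnt (F count now 1)
Step 5: +1 fires, +1 burnt (F count now 1)
Step 6: +1 fires, +1 burnt (F count now 1)
Step 7: +1 fires, +1 burnt (F count now 1)
Step 8: +1 fires, +1 burnt (F count now 1)
Step 9: +2 fires, +1 burnt (F count now 2)
Step 10: +2 fires, +2 burnt (F count now 2)
Step 11: +1 fires, +2 burnt (F count now 1)
Step 12: +0 fires, +1 burnt (F count now 0)
Fire out after step 12
Initially T: 17, now '.': 24
Total burnt (originally-T cells now '.'): 16

Answer: 16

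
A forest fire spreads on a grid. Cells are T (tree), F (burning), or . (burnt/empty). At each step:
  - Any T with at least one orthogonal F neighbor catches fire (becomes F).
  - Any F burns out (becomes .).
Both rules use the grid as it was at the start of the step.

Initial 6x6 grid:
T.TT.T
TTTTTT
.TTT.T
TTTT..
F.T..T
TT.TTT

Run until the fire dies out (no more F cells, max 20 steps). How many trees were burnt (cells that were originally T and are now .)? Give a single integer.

Step 1: +2 fires, +1 burnt (F count now 2)
Step 2: +2 fires, +2 burnt (F count now 2)
Step 3: +2 fires, +2 burnt (F count now 2)
Step 4: +4 fires, +2 burnt (F count now 4)
Step 5: +3 fires, +4 burnt (F count now 3)
Step 6: +3 fires, +3 burnt (F count now 3)
Step 7: +2 fires, +3 burnt (F count now 2)
Step 8: +1 fires, +2 burnt (F count now 1)
Step 9: +2 fires, +1 burnt (F count now 2)
Step 10: +0 fires, +2 burnt (F count now 0)
Fire out after step 10
Initially T: 25, now '.': 32
Total burnt (originally-T cells now '.'): 21

Answer: 21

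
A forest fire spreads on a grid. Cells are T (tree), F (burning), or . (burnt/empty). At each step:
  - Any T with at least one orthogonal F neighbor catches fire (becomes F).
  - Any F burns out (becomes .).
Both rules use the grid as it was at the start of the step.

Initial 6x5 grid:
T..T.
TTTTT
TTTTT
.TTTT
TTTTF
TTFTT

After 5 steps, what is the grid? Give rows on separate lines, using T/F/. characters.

Step 1: 6 trees catch fire, 2 burn out
  T..T.
  TTTTT
  TTTTT
  .TTTF
  TTFF.
  TF.FF
Step 2: 5 trees catch fire, 6 burn out
  T..T.
  TTTTT
  TTTTF
  .TFF.
  TF...
  F....
Step 3: 5 trees catch fire, 5 burn out
  T..T.
  TTTTF
  TTFF.
  .F...
  F....
  .....
Step 4: 3 trees catch fire, 5 burn out
  T..T.
  TTFF.
  TF...
  .....
  .....
  .....
Step 5: 3 trees catch fire, 3 burn out
  T..F.
  TF...
  F....
  .....
  .....
  .....

T..F.
TF...
F....
.....
.....
.....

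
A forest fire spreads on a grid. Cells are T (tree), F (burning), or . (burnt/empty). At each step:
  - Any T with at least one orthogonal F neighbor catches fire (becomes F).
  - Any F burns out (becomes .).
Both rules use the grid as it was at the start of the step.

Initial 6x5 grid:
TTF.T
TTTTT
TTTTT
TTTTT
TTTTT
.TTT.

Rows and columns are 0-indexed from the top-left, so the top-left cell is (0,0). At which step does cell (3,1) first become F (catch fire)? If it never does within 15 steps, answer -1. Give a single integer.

Step 1: cell (3,1)='T' (+2 fires, +1 burnt)
Step 2: cell (3,1)='T' (+4 fires, +2 burnt)
Step 3: cell (3,1)='T' (+5 fires, +4 burnt)
Step 4: cell (3,1)='F' (+6 fires, +5 burnt)
  -> target ignites at step 4
Step 5: cell (3,1)='.' (+5 fires, +6 burnt)
Step 6: cell (3,1)='.' (+4 fires, +5 burnt)
Step 7: cell (3,1)='.' (+0 fires, +4 burnt)
  fire out at step 7

4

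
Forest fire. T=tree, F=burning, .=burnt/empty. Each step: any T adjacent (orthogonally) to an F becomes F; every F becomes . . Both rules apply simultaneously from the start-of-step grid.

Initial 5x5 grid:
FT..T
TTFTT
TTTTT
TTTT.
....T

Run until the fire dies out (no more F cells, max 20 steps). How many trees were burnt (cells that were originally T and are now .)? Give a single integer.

Step 1: +5 fires, +2 burnt (F count now 5)
Step 2: +5 fires, +5 burnt (F count now 5)
Step 3: +5 fires, +5 burnt (F count now 5)
Step 4: +0 fires, +5 burnt (F count now 0)
Fire out after step 4
Initially T: 16, now '.': 24
Total burnt (originally-T cells now '.'): 15

Answer: 15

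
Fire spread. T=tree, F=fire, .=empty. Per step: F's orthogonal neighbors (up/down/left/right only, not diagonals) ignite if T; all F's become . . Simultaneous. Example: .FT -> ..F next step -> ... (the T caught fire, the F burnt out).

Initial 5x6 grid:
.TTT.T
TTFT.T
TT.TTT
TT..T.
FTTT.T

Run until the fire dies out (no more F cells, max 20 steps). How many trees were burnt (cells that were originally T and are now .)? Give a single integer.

Answer: 19

Derivation:
Step 1: +5 fires, +2 burnt (F count now 5)
Step 2: +8 fires, +5 burnt (F count now 8)
Step 3: +2 fires, +8 burnt (F count now 2)
Step 4: +2 fires, +2 burnt (F count now 2)
Step 5: +1 fires, +2 burnt (F count now 1)
Step 6: +1 fires, +1 burnt (F count now 1)
Step 7: +0 fires, +1 burnt (F count now 0)
Fire out after step 7
Initially T: 20, now '.': 29
Total burnt (originally-T cells now '.'): 19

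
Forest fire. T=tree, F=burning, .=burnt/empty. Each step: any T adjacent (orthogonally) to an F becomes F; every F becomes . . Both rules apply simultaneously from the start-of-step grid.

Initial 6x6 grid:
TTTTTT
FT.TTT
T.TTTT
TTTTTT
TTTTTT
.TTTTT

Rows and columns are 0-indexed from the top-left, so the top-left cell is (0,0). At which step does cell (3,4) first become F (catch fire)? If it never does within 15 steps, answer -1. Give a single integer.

Step 1: cell (3,4)='T' (+3 fires, +1 burnt)
Step 2: cell (3,4)='T' (+2 fires, +3 burnt)
Step 3: cell (3,4)='T' (+3 fires, +2 burnt)
Step 4: cell (3,4)='T' (+3 fires, +3 burnt)
Step 5: cell (3,4)='T' (+6 fires, +3 burnt)
Step 6: cell (3,4)='F' (+6 fires, +6 burnt)
  -> target ignites at step 6
Step 7: cell (3,4)='.' (+5 fires, +6 burnt)
Step 8: cell (3,4)='.' (+3 fires, +5 burnt)
Step 9: cell (3,4)='.' (+1 fires, +3 burnt)
Step 10: cell (3,4)='.' (+0 fires, +1 burnt)
  fire out at step 10

6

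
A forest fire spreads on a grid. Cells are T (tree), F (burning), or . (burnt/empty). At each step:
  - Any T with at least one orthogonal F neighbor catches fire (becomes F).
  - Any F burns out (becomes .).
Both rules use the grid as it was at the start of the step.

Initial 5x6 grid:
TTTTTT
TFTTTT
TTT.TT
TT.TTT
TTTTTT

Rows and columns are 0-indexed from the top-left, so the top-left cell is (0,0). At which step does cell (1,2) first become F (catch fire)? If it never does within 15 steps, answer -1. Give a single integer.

Step 1: cell (1,2)='F' (+4 fires, +1 burnt)
  -> target ignites at step 1
Step 2: cell (1,2)='.' (+6 fires, +4 burnt)
Step 3: cell (1,2)='.' (+4 fires, +6 burnt)
Step 4: cell (1,2)='.' (+5 fires, +4 burnt)
Step 5: cell (1,2)='.' (+4 fires, +5 burnt)
Step 6: cell (1,2)='.' (+3 fires, +4 burnt)
Step 7: cell (1,2)='.' (+1 fires, +3 burnt)
Step 8: cell (1,2)='.' (+0 fires, +1 burnt)
  fire out at step 8

1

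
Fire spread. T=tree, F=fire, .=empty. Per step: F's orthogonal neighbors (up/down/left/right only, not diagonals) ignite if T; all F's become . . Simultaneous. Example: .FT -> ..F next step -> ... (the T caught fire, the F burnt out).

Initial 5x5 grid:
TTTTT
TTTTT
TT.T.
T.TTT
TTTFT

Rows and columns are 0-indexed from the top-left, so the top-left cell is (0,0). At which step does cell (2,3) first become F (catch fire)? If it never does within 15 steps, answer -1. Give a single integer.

Step 1: cell (2,3)='T' (+3 fires, +1 burnt)
Step 2: cell (2,3)='F' (+4 fires, +3 burnt)
  -> target ignites at step 2
Step 3: cell (2,3)='.' (+2 fires, +4 burnt)
Step 4: cell (2,3)='.' (+4 fires, +2 burnt)
Step 5: cell (2,3)='.' (+4 fires, +4 burnt)
Step 6: cell (2,3)='.' (+3 fires, +4 burnt)
Step 7: cell (2,3)='.' (+1 fires, +3 burnt)
Step 8: cell (2,3)='.' (+0 fires, +1 burnt)
  fire out at step 8

2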